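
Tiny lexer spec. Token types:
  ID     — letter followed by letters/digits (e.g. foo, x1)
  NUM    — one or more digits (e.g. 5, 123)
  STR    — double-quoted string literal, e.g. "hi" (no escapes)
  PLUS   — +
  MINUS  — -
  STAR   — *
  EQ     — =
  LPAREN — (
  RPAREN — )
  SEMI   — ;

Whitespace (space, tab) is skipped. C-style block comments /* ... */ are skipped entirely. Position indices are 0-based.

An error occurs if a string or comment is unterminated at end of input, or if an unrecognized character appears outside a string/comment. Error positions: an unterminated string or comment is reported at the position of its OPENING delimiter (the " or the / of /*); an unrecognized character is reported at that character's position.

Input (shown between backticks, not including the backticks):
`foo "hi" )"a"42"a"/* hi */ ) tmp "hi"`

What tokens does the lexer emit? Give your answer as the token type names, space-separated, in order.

Answer: ID STR RPAREN STR NUM STR RPAREN ID STR

Derivation:
pos=0: emit ID 'foo' (now at pos=3)
pos=4: enter STRING mode
pos=4: emit STR "hi" (now at pos=8)
pos=9: emit RPAREN ')'
pos=10: enter STRING mode
pos=10: emit STR "a" (now at pos=13)
pos=13: emit NUM '42' (now at pos=15)
pos=15: enter STRING mode
pos=15: emit STR "a" (now at pos=18)
pos=18: enter COMMENT mode (saw '/*')
exit COMMENT mode (now at pos=26)
pos=27: emit RPAREN ')'
pos=29: emit ID 'tmp' (now at pos=32)
pos=33: enter STRING mode
pos=33: emit STR "hi" (now at pos=37)
DONE. 9 tokens: [ID, STR, RPAREN, STR, NUM, STR, RPAREN, ID, STR]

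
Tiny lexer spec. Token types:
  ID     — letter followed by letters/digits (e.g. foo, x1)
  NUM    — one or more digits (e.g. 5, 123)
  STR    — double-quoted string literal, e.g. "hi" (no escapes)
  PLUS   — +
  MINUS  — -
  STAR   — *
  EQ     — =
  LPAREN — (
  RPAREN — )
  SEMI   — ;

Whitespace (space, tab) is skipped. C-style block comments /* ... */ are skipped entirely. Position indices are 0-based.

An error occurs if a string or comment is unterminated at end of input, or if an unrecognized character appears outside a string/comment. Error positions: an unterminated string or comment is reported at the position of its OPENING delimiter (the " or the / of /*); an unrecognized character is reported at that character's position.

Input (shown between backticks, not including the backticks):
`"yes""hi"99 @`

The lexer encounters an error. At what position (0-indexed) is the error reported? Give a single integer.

Answer: 12

Derivation:
pos=0: enter STRING mode
pos=0: emit STR "yes" (now at pos=5)
pos=5: enter STRING mode
pos=5: emit STR "hi" (now at pos=9)
pos=9: emit NUM '99' (now at pos=11)
pos=12: ERROR — unrecognized char '@'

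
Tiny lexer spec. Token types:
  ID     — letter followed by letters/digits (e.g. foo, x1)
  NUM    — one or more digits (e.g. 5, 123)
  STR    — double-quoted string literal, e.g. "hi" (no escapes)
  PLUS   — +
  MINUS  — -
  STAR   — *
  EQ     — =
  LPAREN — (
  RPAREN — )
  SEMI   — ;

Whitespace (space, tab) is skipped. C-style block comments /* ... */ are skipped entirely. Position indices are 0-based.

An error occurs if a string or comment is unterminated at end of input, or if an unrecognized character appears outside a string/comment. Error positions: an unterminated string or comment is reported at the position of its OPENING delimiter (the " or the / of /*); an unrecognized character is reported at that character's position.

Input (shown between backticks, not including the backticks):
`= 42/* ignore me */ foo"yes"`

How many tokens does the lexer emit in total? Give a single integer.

Answer: 4

Derivation:
pos=0: emit EQ '='
pos=2: emit NUM '42' (now at pos=4)
pos=4: enter COMMENT mode (saw '/*')
exit COMMENT mode (now at pos=19)
pos=20: emit ID 'foo' (now at pos=23)
pos=23: enter STRING mode
pos=23: emit STR "yes" (now at pos=28)
DONE. 4 tokens: [EQ, NUM, ID, STR]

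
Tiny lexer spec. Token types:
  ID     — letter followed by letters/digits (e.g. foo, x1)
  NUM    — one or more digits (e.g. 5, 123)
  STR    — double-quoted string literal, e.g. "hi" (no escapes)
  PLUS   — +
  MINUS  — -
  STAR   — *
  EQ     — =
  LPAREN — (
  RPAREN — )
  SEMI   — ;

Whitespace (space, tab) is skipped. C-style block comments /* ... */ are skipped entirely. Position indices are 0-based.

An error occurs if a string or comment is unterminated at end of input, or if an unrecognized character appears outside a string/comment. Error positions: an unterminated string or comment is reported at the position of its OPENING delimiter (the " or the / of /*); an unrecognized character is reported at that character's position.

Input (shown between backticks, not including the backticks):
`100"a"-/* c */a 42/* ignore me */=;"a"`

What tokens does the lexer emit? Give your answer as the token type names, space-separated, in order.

pos=0: emit NUM '100' (now at pos=3)
pos=3: enter STRING mode
pos=3: emit STR "a" (now at pos=6)
pos=6: emit MINUS '-'
pos=7: enter COMMENT mode (saw '/*')
exit COMMENT mode (now at pos=14)
pos=14: emit ID 'a' (now at pos=15)
pos=16: emit NUM '42' (now at pos=18)
pos=18: enter COMMENT mode (saw '/*')
exit COMMENT mode (now at pos=33)
pos=33: emit EQ '='
pos=34: emit SEMI ';'
pos=35: enter STRING mode
pos=35: emit STR "a" (now at pos=38)
DONE. 8 tokens: [NUM, STR, MINUS, ID, NUM, EQ, SEMI, STR]

Answer: NUM STR MINUS ID NUM EQ SEMI STR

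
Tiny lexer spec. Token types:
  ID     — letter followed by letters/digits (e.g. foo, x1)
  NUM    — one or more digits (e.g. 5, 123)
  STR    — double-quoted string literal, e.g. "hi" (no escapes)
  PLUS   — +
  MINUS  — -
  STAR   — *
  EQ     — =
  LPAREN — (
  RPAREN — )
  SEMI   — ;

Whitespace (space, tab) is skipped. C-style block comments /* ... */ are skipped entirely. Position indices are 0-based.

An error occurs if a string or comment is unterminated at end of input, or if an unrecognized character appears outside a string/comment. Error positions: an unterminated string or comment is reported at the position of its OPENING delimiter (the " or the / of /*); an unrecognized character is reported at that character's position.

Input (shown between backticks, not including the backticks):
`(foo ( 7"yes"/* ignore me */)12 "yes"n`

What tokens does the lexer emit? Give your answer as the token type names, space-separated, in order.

pos=0: emit LPAREN '('
pos=1: emit ID 'foo' (now at pos=4)
pos=5: emit LPAREN '('
pos=7: emit NUM '7' (now at pos=8)
pos=8: enter STRING mode
pos=8: emit STR "yes" (now at pos=13)
pos=13: enter COMMENT mode (saw '/*')
exit COMMENT mode (now at pos=28)
pos=28: emit RPAREN ')'
pos=29: emit NUM '12' (now at pos=31)
pos=32: enter STRING mode
pos=32: emit STR "yes" (now at pos=37)
pos=37: emit ID 'n' (now at pos=38)
DONE. 9 tokens: [LPAREN, ID, LPAREN, NUM, STR, RPAREN, NUM, STR, ID]

Answer: LPAREN ID LPAREN NUM STR RPAREN NUM STR ID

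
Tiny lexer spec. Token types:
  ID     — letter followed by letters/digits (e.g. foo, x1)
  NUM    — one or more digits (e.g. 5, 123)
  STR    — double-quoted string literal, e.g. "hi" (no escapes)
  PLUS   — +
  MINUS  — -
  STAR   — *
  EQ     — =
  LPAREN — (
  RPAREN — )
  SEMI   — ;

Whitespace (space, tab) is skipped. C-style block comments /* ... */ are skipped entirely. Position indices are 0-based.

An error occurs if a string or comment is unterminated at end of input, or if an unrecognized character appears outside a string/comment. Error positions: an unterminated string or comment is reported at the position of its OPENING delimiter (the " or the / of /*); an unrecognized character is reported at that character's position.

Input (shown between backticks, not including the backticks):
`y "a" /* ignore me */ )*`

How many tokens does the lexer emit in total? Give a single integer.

pos=0: emit ID 'y' (now at pos=1)
pos=2: enter STRING mode
pos=2: emit STR "a" (now at pos=5)
pos=6: enter COMMENT mode (saw '/*')
exit COMMENT mode (now at pos=21)
pos=22: emit RPAREN ')'
pos=23: emit STAR '*'
DONE. 4 tokens: [ID, STR, RPAREN, STAR]

Answer: 4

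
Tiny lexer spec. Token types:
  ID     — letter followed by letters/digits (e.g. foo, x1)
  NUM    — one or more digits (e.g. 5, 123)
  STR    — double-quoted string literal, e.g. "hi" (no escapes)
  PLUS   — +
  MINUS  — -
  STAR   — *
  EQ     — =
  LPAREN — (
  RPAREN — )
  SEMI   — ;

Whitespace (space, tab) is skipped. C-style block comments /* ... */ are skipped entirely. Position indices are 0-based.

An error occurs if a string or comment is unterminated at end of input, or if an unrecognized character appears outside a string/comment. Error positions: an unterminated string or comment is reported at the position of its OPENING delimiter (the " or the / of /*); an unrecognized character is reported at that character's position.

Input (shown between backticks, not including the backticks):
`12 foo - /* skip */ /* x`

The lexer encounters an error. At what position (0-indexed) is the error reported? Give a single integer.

pos=0: emit NUM '12' (now at pos=2)
pos=3: emit ID 'foo' (now at pos=6)
pos=7: emit MINUS '-'
pos=9: enter COMMENT mode (saw '/*')
exit COMMENT mode (now at pos=19)
pos=20: enter COMMENT mode (saw '/*')
pos=20: ERROR — unterminated comment (reached EOF)

Answer: 20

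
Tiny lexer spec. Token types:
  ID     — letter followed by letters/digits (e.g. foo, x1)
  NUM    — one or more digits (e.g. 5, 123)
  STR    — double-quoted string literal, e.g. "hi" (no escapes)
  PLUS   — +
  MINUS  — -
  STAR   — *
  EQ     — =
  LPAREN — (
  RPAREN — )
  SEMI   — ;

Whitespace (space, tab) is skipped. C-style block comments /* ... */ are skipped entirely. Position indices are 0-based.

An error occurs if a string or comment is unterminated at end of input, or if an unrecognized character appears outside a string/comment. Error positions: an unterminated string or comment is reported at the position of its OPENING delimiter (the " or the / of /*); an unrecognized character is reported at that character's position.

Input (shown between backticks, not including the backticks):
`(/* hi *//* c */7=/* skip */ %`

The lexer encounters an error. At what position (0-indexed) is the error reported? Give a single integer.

pos=0: emit LPAREN '('
pos=1: enter COMMENT mode (saw '/*')
exit COMMENT mode (now at pos=9)
pos=9: enter COMMENT mode (saw '/*')
exit COMMENT mode (now at pos=16)
pos=16: emit NUM '7' (now at pos=17)
pos=17: emit EQ '='
pos=18: enter COMMENT mode (saw '/*')
exit COMMENT mode (now at pos=28)
pos=29: ERROR — unrecognized char '%'

Answer: 29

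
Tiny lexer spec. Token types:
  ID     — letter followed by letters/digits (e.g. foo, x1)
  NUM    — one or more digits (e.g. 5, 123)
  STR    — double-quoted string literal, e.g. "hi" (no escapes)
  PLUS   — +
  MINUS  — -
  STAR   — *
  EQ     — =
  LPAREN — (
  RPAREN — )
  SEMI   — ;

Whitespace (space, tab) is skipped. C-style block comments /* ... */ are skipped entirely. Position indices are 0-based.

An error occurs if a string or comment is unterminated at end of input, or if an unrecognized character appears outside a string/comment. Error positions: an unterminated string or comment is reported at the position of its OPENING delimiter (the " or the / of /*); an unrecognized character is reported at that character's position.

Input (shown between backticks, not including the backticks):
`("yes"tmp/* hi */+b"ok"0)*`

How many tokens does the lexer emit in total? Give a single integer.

pos=0: emit LPAREN '('
pos=1: enter STRING mode
pos=1: emit STR "yes" (now at pos=6)
pos=6: emit ID 'tmp' (now at pos=9)
pos=9: enter COMMENT mode (saw '/*')
exit COMMENT mode (now at pos=17)
pos=17: emit PLUS '+'
pos=18: emit ID 'b' (now at pos=19)
pos=19: enter STRING mode
pos=19: emit STR "ok" (now at pos=23)
pos=23: emit NUM '0' (now at pos=24)
pos=24: emit RPAREN ')'
pos=25: emit STAR '*'
DONE. 9 tokens: [LPAREN, STR, ID, PLUS, ID, STR, NUM, RPAREN, STAR]

Answer: 9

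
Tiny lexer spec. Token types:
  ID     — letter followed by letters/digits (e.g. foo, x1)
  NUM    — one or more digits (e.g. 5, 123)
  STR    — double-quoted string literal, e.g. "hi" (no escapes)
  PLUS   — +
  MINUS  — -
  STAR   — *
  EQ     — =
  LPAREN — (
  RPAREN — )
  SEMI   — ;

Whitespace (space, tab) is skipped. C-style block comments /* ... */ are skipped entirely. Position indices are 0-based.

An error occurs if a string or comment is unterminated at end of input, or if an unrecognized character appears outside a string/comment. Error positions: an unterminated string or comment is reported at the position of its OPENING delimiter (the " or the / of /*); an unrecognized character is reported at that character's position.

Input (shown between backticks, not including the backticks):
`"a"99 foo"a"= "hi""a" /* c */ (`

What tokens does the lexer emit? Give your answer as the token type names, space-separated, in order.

pos=0: enter STRING mode
pos=0: emit STR "a" (now at pos=3)
pos=3: emit NUM '99' (now at pos=5)
pos=6: emit ID 'foo' (now at pos=9)
pos=9: enter STRING mode
pos=9: emit STR "a" (now at pos=12)
pos=12: emit EQ '='
pos=14: enter STRING mode
pos=14: emit STR "hi" (now at pos=18)
pos=18: enter STRING mode
pos=18: emit STR "a" (now at pos=21)
pos=22: enter COMMENT mode (saw '/*')
exit COMMENT mode (now at pos=29)
pos=30: emit LPAREN '('
DONE. 8 tokens: [STR, NUM, ID, STR, EQ, STR, STR, LPAREN]

Answer: STR NUM ID STR EQ STR STR LPAREN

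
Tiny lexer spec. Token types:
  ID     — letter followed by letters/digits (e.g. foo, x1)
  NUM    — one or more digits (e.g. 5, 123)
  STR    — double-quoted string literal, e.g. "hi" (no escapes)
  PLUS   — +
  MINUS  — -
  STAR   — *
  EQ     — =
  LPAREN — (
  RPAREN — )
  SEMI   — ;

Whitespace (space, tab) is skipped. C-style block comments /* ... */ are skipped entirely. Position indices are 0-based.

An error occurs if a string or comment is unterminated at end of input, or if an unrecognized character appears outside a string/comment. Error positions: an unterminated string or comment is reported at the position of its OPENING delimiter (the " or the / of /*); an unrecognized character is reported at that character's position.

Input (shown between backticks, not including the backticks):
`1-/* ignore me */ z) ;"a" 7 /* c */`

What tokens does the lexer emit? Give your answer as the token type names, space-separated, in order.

Answer: NUM MINUS ID RPAREN SEMI STR NUM

Derivation:
pos=0: emit NUM '1' (now at pos=1)
pos=1: emit MINUS '-'
pos=2: enter COMMENT mode (saw '/*')
exit COMMENT mode (now at pos=17)
pos=18: emit ID 'z' (now at pos=19)
pos=19: emit RPAREN ')'
pos=21: emit SEMI ';'
pos=22: enter STRING mode
pos=22: emit STR "a" (now at pos=25)
pos=26: emit NUM '7' (now at pos=27)
pos=28: enter COMMENT mode (saw '/*')
exit COMMENT mode (now at pos=35)
DONE. 7 tokens: [NUM, MINUS, ID, RPAREN, SEMI, STR, NUM]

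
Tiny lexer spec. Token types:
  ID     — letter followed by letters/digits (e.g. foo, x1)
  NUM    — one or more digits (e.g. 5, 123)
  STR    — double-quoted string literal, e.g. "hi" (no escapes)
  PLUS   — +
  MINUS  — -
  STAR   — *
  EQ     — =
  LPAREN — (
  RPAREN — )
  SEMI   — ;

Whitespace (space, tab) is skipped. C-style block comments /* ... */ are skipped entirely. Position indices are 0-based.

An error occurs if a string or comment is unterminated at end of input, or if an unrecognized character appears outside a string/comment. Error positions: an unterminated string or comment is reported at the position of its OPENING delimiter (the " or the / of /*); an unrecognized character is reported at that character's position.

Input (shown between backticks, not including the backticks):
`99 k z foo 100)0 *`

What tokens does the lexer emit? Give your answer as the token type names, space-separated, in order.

pos=0: emit NUM '99' (now at pos=2)
pos=3: emit ID 'k' (now at pos=4)
pos=5: emit ID 'z' (now at pos=6)
pos=7: emit ID 'foo' (now at pos=10)
pos=11: emit NUM '100' (now at pos=14)
pos=14: emit RPAREN ')'
pos=15: emit NUM '0' (now at pos=16)
pos=17: emit STAR '*'
DONE. 8 tokens: [NUM, ID, ID, ID, NUM, RPAREN, NUM, STAR]

Answer: NUM ID ID ID NUM RPAREN NUM STAR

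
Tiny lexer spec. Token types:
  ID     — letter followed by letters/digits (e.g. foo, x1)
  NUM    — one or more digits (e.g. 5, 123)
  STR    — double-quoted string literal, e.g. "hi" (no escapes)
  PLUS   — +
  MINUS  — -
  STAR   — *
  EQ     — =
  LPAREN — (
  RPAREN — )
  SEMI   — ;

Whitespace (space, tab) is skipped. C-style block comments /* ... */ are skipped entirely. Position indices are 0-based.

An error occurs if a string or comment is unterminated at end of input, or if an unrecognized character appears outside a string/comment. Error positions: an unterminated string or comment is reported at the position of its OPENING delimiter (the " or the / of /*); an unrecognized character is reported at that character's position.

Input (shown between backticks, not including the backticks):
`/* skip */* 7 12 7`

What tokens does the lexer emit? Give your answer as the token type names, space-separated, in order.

pos=0: enter COMMENT mode (saw '/*')
exit COMMENT mode (now at pos=10)
pos=10: emit STAR '*'
pos=12: emit NUM '7' (now at pos=13)
pos=14: emit NUM '12' (now at pos=16)
pos=17: emit NUM '7' (now at pos=18)
DONE. 4 tokens: [STAR, NUM, NUM, NUM]

Answer: STAR NUM NUM NUM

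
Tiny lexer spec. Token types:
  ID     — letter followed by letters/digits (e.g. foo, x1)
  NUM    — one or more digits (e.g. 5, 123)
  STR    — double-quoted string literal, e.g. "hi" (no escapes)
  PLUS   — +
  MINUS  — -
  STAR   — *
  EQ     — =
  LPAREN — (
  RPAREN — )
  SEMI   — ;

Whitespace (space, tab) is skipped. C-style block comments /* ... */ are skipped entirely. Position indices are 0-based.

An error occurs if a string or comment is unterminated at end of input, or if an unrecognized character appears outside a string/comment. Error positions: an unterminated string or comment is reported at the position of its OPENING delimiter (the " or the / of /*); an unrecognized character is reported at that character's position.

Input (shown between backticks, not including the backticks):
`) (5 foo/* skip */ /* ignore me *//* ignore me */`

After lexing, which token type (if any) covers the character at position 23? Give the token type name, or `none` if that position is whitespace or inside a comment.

pos=0: emit RPAREN ')'
pos=2: emit LPAREN '('
pos=3: emit NUM '5' (now at pos=4)
pos=5: emit ID 'foo' (now at pos=8)
pos=8: enter COMMENT mode (saw '/*')
exit COMMENT mode (now at pos=18)
pos=19: enter COMMENT mode (saw '/*')
exit COMMENT mode (now at pos=34)
pos=34: enter COMMENT mode (saw '/*')
exit COMMENT mode (now at pos=49)
DONE. 4 tokens: [RPAREN, LPAREN, NUM, ID]
Position 23: char is 'g' -> none

Answer: none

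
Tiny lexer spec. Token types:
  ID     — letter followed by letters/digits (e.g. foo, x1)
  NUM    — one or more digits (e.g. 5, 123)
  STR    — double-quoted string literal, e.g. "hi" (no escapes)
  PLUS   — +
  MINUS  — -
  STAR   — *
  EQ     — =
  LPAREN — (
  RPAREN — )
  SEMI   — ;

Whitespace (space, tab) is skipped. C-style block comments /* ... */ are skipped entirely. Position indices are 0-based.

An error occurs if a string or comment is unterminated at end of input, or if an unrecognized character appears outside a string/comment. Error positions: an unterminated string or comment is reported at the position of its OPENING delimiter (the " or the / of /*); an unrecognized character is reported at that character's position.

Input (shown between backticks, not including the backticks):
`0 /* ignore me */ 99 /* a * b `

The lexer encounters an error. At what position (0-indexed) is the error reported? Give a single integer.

Answer: 21

Derivation:
pos=0: emit NUM '0' (now at pos=1)
pos=2: enter COMMENT mode (saw '/*')
exit COMMENT mode (now at pos=17)
pos=18: emit NUM '99' (now at pos=20)
pos=21: enter COMMENT mode (saw '/*')
pos=21: ERROR — unterminated comment (reached EOF)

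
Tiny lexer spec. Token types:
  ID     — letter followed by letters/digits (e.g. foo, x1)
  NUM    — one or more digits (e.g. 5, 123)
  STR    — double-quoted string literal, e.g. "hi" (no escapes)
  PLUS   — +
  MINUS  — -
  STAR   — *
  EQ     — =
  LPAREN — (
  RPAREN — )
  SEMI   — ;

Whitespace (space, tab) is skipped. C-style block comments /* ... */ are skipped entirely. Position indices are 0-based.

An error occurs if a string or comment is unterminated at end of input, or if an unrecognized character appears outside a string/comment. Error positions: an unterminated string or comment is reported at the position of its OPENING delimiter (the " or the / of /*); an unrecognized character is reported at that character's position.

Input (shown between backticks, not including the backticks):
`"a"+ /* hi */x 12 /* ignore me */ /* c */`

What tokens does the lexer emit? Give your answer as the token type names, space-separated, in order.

Answer: STR PLUS ID NUM

Derivation:
pos=0: enter STRING mode
pos=0: emit STR "a" (now at pos=3)
pos=3: emit PLUS '+'
pos=5: enter COMMENT mode (saw '/*')
exit COMMENT mode (now at pos=13)
pos=13: emit ID 'x' (now at pos=14)
pos=15: emit NUM '12' (now at pos=17)
pos=18: enter COMMENT mode (saw '/*')
exit COMMENT mode (now at pos=33)
pos=34: enter COMMENT mode (saw '/*')
exit COMMENT mode (now at pos=41)
DONE. 4 tokens: [STR, PLUS, ID, NUM]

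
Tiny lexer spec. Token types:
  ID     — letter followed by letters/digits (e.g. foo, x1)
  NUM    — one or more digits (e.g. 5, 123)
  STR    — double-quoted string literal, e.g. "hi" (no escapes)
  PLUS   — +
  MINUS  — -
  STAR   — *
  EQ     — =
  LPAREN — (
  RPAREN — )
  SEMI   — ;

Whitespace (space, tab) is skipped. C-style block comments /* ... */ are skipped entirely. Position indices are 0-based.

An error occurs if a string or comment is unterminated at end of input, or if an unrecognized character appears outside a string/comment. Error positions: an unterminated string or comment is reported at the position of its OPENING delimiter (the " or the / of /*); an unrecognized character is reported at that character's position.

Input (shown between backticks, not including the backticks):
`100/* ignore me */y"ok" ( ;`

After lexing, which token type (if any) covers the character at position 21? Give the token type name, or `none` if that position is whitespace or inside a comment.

Answer: STR

Derivation:
pos=0: emit NUM '100' (now at pos=3)
pos=3: enter COMMENT mode (saw '/*')
exit COMMENT mode (now at pos=18)
pos=18: emit ID 'y' (now at pos=19)
pos=19: enter STRING mode
pos=19: emit STR "ok" (now at pos=23)
pos=24: emit LPAREN '('
pos=26: emit SEMI ';'
DONE. 5 tokens: [NUM, ID, STR, LPAREN, SEMI]
Position 21: char is 'k' -> STR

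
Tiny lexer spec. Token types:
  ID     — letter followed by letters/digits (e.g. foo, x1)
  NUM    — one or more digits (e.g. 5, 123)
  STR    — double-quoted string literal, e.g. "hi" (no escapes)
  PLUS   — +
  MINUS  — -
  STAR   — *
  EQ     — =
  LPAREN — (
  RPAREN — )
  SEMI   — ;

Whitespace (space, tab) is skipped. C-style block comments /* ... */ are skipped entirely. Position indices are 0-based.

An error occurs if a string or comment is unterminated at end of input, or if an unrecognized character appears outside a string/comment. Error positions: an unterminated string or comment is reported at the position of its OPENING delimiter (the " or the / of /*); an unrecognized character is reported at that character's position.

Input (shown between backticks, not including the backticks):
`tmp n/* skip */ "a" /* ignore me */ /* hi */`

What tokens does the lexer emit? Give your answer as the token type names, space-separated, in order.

pos=0: emit ID 'tmp' (now at pos=3)
pos=4: emit ID 'n' (now at pos=5)
pos=5: enter COMMENT mode (saw '/*')
exit COMMENT mode (now at pos=15)
pos=16: enter STRING mode
pos=16: emit STR "a" (now at pos=19)
pos=20: enter COMMENT mode (saw '/*')
exit COMMENT mode (now at pos=35)
pos=36: enter COMMENT mode (saw '/*')
exit COMMENT mode (now at pos=44)
DONE. 3 tokens: [ID, ID, STR]

Answer: ID ID STR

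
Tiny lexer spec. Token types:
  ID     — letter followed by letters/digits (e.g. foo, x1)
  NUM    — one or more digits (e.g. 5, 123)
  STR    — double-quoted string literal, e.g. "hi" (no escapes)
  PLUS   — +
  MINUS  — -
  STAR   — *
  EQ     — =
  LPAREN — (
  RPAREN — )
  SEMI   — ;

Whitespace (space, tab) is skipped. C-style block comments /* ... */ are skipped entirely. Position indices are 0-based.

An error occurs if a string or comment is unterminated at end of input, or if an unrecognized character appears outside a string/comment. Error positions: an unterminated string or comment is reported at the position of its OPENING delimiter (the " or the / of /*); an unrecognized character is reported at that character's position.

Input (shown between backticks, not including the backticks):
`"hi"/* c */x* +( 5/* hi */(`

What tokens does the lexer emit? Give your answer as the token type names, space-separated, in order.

Answer: STR ID STAR PLUS LPAREN NUM LPAREN

Derivation:
pos=0: enter STRING mode
pos=0: emit STR "hi" (now at pos=4)
pos=4: enter COMMENT mode (saw '/*')
exit COMMENT mode (now at pos=11)
pos=11: emit ID 'x' (now at pos=12)
pos=12: emit STAR '*'
pos=14: emit PLUS '+'
pos=15: emit LPAREN '('
pos=17: emit NUM '5' (now at pos=18)
pos=18: enter COMMENT mode (saw '/*')
exit COMMENT mode (now at pos=26)
pos=26: emit LPAREN '('
DONE. 7 tokens: [STR, ID, STAR, PLUS, LPAREN, NUM, LPAREN]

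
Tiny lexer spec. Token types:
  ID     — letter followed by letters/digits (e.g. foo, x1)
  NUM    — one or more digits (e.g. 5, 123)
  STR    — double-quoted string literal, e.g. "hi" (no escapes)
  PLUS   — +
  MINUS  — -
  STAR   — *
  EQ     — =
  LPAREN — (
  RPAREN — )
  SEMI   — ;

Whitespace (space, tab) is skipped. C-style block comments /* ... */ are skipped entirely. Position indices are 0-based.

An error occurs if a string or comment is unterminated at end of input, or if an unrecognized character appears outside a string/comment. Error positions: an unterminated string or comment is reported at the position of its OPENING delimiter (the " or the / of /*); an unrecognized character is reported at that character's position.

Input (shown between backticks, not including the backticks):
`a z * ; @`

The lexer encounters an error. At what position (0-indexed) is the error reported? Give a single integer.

Answer: 8

Derivation:
pos=0: emit ID 'a' (now at pos=1)
pos=2: emit ID 'z' (now at pos=3)
pos=4: emit STAR '*'
pos=6: emit SEMI ';'
pos=8: ERROR — unrecognized char '@'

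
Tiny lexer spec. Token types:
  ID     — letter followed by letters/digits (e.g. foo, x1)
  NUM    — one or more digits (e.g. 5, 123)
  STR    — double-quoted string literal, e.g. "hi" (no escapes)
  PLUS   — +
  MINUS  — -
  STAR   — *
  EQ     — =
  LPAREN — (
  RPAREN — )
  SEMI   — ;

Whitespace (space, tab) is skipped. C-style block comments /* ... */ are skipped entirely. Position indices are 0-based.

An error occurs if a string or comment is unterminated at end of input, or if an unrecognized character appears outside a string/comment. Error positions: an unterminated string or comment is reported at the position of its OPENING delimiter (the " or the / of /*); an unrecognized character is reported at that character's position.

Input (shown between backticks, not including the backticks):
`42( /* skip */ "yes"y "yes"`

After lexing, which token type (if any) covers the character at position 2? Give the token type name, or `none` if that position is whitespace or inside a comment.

Answer: LPAREN

Derivation:
pos=0: emit NUM '42' (now at pos=2)
pos=2: emit LPAREN '('
pos=4: enter COMMENT mode (saw '/*')
exit COMMENT mode (now at pos=14)
pos=15: enter STRING mode
pos=15: emit STR "yes" (now at pos=20)
pos=20: emit ID 'y' (now at pos=21)
pos=22: enter STRING mode
pos=22: emit STR "yes" (now at pos=27)
DONE. 5 tokens: [NUM, LPAREN, STR, ID, STR]
Position 2: char is '(' -> LPAREN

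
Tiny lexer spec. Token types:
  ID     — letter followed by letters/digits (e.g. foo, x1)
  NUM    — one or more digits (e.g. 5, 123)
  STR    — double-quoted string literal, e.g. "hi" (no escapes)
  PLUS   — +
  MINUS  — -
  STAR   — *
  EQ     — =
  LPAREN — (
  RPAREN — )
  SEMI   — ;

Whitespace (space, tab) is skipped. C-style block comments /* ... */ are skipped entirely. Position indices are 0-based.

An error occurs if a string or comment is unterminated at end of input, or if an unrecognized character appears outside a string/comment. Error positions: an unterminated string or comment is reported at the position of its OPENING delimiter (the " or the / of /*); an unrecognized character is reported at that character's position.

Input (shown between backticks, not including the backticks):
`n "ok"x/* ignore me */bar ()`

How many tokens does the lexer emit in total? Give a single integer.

pos=0: emit ID 'n' (now at pos=1)
pos=2: enter STRING mode
pos=2: emit STR "ok" (now at pos=6)
pos=6: emit ID 'x' (now at pos=7)
pos=7: enter COMMENT mode (saw '/*')
exit COMMENT mode (now at pos=22)
pos=22: emit ID 'bar' (now at pos=25)
pos=26: emit LPAREN '('
pos=27: emit RPAREN ')'
DONE. 6 tokens: [ID, STR, ID, ID, LPAREN, RPAREN]

Answer: 6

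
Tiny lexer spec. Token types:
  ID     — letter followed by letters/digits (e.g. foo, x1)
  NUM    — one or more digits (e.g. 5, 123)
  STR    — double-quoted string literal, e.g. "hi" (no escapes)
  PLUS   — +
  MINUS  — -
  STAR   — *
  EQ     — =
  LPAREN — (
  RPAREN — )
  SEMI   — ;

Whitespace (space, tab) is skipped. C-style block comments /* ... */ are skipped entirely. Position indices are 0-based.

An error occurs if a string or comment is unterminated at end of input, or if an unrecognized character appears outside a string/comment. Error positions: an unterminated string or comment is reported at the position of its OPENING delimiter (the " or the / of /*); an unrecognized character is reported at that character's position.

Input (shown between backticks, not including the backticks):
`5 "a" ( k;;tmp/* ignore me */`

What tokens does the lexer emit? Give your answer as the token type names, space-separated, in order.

pos=0: emit NUM '5' (now at pos=1)
pos=2: enter STRING mode
pos=2: emit STR "a" (now at pos=5)
pos=6: emit LPAREN '('
pos=8: emit ID 'k' (now at pos=9)
pos=9: emit SEMI ';'
pos=10: emit SEMI ';'
pos=11: emit ID 'tmp' (now at pos=14)
pos=14: enter COMMENT mode (saw '/*')
exit COMMENT mode (now at pos=29)
DONE. 7 tokens: [NUM, STR, LPAREN, ID, SEMI, SEMI, ID]

Answer: NUM STR LPAREN ID SEMI SEMI ID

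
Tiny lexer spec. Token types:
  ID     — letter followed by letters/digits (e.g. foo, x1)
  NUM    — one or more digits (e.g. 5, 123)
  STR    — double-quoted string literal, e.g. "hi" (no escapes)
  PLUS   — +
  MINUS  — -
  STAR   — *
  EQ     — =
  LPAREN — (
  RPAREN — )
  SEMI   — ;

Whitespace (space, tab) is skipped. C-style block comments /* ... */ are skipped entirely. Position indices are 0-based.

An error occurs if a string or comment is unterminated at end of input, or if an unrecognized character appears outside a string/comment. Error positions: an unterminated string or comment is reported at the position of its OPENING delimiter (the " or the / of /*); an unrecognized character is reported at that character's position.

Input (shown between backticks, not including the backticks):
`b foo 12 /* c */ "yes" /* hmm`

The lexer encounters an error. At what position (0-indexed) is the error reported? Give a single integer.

Answer: 23

Derivation:
pos=0: emit ID 'b' (now at pos=1)
pos=2: emit ID 'foo' (now at pos=5)
pos=6: emit NUM '12' (now at pos=8)
pos=9: enter COMMENT mode (saw '/*')
exit COMMENT mode (now at pos=16)
pos=17: enter STRING mode
pos=17: emit STR "yes" (now at pos=22)
pos=23: enter COMMENT mode (saw '/*')
pos=23: ERROR — unterminated comment (reached EOF)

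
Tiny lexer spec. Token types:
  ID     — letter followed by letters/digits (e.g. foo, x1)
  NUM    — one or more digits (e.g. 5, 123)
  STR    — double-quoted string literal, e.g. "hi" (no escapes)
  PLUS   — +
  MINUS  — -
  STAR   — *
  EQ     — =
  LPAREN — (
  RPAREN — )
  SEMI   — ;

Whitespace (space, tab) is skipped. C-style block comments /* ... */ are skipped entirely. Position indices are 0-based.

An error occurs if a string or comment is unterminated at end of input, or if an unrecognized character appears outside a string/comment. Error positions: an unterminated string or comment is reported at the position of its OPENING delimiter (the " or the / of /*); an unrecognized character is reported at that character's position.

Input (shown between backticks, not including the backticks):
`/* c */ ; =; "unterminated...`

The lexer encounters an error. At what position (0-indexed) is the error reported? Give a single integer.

Answer: 13

Derivation:
pos=0: enter COMMENT mode (saw '/*')
exit COMMENT mode (now at pos=7)
pos=8: emit SEMI ';'
pos=10: emit EQ '='
pos=11: emit SEMI ';'
pos=13: enter STRING mode
pos=13: ERROR — unterminated string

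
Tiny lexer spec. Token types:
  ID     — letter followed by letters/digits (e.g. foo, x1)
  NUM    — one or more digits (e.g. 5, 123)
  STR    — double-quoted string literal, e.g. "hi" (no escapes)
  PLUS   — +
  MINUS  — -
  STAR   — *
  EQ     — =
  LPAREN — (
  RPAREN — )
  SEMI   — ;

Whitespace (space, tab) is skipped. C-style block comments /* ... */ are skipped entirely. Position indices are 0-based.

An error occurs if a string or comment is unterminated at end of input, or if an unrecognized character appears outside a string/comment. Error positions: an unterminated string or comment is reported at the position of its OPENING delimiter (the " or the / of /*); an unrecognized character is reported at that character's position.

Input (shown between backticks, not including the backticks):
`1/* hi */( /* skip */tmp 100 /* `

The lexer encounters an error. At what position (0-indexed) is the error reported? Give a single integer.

Answer: 29

Derivation:
pos=0: emit NUM '1' (now at pos=1)
pos=1: enter COMMENT mode (saw '/*')
exit COMMENT mode (now at pos=9)
pos=9: emit LPAREN '('
pos=11: enter COMMENT mode (saw '/*')
exit COMMENT mode (now at pos=21)
pos=21: emit ID 'tmp' (now at pos=24)
pos=25: emit NUM '100' (now at pos=28)
pos=29: enter COMMENT mode (saw '/*')
pos=29: ERROR — unterminated comment (reached EOF)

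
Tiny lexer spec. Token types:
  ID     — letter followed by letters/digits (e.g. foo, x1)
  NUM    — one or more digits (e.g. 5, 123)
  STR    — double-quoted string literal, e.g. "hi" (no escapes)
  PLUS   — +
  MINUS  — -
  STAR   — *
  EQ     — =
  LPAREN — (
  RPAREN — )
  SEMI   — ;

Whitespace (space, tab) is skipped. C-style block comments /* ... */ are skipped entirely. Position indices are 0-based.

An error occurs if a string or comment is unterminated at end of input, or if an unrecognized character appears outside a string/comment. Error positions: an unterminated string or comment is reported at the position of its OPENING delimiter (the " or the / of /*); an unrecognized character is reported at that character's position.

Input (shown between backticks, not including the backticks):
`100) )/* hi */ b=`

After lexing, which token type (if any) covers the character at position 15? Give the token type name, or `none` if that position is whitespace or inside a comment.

pos=0: emit NUM '100' (now at pos=3)
pos=3: emit RPAREN ')'
pos=5: emit RPAREN ')'
pos=6: enter COMMENT mode (saw '/*')
exit COMMENT mode (now at pos=14)
pos=15: emit ID 'b' (now at pos=16)
pos=16: emit EQ '='
DONE. 5 tokens: [NUM, RPAREN, RPAREN, ID, EQ]
Position 15: char is 'b' -> ID

Answer: ID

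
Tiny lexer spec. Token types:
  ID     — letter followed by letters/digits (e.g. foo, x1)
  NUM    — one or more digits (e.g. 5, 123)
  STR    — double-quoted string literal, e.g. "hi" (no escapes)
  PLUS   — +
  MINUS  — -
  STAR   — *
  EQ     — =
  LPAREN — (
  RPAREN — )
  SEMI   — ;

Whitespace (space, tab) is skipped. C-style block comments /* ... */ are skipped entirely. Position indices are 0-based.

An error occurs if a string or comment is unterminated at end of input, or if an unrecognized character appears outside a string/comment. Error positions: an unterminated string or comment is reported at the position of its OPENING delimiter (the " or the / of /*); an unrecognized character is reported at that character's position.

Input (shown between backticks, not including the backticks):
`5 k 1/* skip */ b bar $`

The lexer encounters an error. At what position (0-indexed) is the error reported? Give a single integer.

Answer: 22

Derivation:
pos=0: emit NUM '5' (now at pos=1)
pos=2: emit ID 'k' (now at pos=3)
pos=4: emit NUM '1' (now at pos=5)
pos=5: enter COMMENT mode (saw '/*')
exit COMMENT mode (now at pos=15)
pos=16: emit ID 'b' (now at pos=17)
pos=18: emit ID 'bar' (now at pos=21)
pos=22: ERROR — unrecognized char '$'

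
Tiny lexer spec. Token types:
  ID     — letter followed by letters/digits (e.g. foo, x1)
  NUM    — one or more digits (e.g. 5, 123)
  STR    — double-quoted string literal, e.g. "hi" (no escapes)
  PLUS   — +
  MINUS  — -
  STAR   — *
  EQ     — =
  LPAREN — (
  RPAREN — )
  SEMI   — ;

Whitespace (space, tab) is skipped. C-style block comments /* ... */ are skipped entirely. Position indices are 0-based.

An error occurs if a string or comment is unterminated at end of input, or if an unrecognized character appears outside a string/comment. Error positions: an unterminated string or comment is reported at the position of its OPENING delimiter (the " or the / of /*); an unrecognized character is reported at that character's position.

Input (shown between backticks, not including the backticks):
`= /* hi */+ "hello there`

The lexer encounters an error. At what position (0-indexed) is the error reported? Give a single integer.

pos=0: emit EQ '='
pos=2: enter COMMENT mode (saw '/*')
exit COMMENT mode (now at pos=10)
pos=10: emit PLUS '+'
pos=12: enter STRING mode
pos=12: ERROR — unterminated string

Answer: 12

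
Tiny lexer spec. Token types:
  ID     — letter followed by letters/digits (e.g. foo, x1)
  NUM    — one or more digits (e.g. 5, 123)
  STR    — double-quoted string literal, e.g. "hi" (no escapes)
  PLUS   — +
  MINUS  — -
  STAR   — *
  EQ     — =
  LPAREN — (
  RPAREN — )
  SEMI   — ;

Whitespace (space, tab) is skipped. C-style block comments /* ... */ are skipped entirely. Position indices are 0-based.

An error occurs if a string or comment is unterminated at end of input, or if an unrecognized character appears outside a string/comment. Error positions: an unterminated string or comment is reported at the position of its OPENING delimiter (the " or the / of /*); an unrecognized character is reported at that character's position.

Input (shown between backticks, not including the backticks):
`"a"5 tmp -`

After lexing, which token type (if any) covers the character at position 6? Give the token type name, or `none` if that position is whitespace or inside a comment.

Answer: ID

Derivation:
pos=0: enter STRING mode
pos=0: emit STR "a" (now at pos=3)
pos=3: emit NUM '5' (now at pos=4)
pos=5: emit ID 'tmp' (now at pos=8)
pos=9: emit MINUS '-'
DONE. 4 tokens: [STR, NUM, ID, MINUS]
Position 6: char is 'm' -> ID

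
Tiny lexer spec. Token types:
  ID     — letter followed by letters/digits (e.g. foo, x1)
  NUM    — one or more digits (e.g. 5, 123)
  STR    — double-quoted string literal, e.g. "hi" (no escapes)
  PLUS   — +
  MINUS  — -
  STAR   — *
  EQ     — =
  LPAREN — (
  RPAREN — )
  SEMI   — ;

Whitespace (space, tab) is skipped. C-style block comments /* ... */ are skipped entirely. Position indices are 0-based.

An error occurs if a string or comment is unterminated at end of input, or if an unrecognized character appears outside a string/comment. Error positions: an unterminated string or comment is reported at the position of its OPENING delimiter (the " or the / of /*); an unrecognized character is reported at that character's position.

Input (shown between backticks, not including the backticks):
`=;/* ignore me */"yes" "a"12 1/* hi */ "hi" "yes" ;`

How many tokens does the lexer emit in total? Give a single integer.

Answer: 9

Derivation:
pos=0: emit EQ '='
pos=1: emit SEMI ';'
pos=2: enter COMMENT mode (saw '/*')
exit COMMENT mode (now at pos=17)
pos=17: enter STRING mode
pos=17: emit STR "yes" (now at pos=22)
pos=23: enter STRING mode
pos=23: emit STR "a" (now at pos=26)
pos=26: emit NUM '12' (now at pos=28)
pos=29: emit NUM '1' (now at pos=30)
pos=30: enter COMMENT mode (saw '/*')
exit COMMENT mode (now at pos=38)
pos=39: enter STRING mode
pos=39: emit STR "hi" (now at pos=43)
pos=44: enter STRING mode
pos=44: emit STR "yes" (now at pos=49)
pos=50: emit SEMI ';'
DONE. 9 tokens: [EQ, SEMI, STR, STR, NUM, NUM, STR, STR, SEMI]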